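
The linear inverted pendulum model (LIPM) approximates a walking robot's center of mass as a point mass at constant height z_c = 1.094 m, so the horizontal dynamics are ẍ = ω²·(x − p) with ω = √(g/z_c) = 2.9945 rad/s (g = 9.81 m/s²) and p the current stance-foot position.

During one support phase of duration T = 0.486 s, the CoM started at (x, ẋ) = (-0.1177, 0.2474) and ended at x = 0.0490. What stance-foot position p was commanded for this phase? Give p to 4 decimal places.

p = -0.1171

ωT = 2.9945·0.486 = 1.455327; cosh(ωT) = 2.259604, sinh(ωT) = 2.026280
x(T) = p + (x₀−p)·cosh(ωT) + (ẋ₀/ω)·sinh(ωT) ⇒ p·(1 − cosh) = x(T) − x₀·cosh − (ẋ₀/ω)·sinh
numerator   = 0.0490 − (-0.1177)·2.259604 − (0.2474/2.9945)·2.026280 = 0.147548
denominator = 1 − 2.259604 = -1.259604
p = 0.147548 / -1.259604 = -0.1171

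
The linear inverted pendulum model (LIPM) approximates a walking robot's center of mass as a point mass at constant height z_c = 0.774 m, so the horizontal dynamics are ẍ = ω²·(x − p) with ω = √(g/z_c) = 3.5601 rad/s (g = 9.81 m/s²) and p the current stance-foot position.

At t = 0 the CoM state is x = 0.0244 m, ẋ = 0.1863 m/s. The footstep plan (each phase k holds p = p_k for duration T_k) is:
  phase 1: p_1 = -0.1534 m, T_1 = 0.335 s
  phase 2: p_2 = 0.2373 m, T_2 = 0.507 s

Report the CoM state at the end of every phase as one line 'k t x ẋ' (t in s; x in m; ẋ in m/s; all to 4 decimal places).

phase 1: p=-0.1534, T=0.335, ωT=1.192633, cosh=1.799585, sinh=1.496164; start (x,ẋ)=(0.024400, 0.186300) → end (x,ẋ)=(0.244860, 1.282313)
phase 2: p=0.2373, T=0.507, ωT=1.804971, cosh=3.122136, sinh=2.957657; start (x,ẋ)=(0.244860, 1.282313) → end (x,ẋ)=(1.326224, 4.083165)

1 0.3350 0.2449 1.2823
2 0.8420 1.3262 4.0832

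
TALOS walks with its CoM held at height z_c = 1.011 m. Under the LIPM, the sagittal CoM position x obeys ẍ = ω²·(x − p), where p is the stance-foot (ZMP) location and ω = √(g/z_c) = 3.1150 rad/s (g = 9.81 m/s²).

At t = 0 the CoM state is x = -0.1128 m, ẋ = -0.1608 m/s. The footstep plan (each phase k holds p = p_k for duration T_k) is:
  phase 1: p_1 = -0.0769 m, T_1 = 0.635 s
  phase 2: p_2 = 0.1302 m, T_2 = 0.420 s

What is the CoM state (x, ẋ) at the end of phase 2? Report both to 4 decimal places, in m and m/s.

x = -1.4510, ẋ = -4.7528

phase 1: p=-0.0769, T=0.635, ωT=1.978025, cosh=3.683397, sinh=3.545055; start (x,ẋ)=(-0.112800, -0.160800) → end (x,ẋ)=(-0.392134, -0.988729)
phase 2: p=0.1302, T=0.420, ωT=1.308300, cosh=1.985079, sinh=1.714800; start (x,ẋ)=(-0.392134, -0.988729) → end (x,ẋ)=(-1.450967, -4.752804)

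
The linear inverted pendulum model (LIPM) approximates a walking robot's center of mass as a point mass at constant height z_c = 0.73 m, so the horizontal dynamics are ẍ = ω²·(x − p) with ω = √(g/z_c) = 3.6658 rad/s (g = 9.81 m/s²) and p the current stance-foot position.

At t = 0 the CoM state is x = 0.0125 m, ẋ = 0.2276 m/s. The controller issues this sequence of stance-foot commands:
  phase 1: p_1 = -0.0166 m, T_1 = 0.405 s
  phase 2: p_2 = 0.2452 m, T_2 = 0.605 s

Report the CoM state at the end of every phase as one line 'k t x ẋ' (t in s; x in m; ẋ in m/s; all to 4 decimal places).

phase 1: p=-0.0166, T=0.405, ωT=1.484649, cosh=2.319999, sinh=2.093417; start (x,ẋ)=(0.012500, 0.227600) → end (x,ẋ)=(0.180887, 0.751347)
phase 2: p=0.2452, T=0.605, ωT=2.217809, cosh=4.648014, sinh=4.539166; start (x,ẋ)=(0.180887, 0.751347) → end (x,ẋ)=(0.876624, 2.422118)

1 0.4050 0.1809 0.7513
2 1.0100 0.8766 2.4221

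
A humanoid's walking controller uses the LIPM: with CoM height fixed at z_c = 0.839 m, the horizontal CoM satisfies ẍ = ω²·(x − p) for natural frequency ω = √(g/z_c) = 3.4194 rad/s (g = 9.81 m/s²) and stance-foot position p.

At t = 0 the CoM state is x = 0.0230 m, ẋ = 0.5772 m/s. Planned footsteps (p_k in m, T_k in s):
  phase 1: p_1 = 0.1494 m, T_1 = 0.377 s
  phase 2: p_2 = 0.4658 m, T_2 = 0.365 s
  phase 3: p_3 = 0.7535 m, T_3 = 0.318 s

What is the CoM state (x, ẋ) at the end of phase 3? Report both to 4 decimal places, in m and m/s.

phase 1: p=0.1494, T=0.377, ωT=1.289114, cosh=1.952542, sinh=1.677027; start (x,ẋ)=(0.023000, 0.577200) → end (x,ẋ)=(0.185683, 0.402176)
phase 2: p=0.4658, T=0.365, ωT=1.248081, cosh=1.885353, sinh=1.598298; start (x,ẋ)=(0.185683, 0.402176) → end (x,ẋ)=(0.125667, -0.772656)
phase 3: p=0.7535, T=0.318, ωT=1.087369, cosh=1.651781, sinh=1.314679; start (x,ẋ)=(0.125667, -0.772656) → end (x,ẋ)=(-0.580611, -4.098628)

x = -0.5806, ẋ = -4.0986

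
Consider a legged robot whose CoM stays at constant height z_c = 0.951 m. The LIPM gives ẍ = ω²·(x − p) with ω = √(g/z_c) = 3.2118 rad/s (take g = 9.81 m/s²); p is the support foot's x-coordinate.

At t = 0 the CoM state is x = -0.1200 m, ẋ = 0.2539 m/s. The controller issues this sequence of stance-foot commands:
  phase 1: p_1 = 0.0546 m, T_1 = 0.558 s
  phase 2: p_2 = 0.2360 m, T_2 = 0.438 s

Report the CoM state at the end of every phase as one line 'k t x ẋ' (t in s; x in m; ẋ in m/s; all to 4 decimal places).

phase 1: p=0.0546, T=0.558, ωT=1.792184, cosh=3.084573, sinh=2.917977; start (x,ẋ)=(-0.120000, 0.253900) → end (x,ẋ)=(-0.253294, -0.853171)
phase 2: p=0.2360, T=0.438, ωT=1.406768, cosh=2.163837, sinh=1.918903; start (x,ẋ)=(-0.253294, -0.853171) → end (x,ẋ)=(-1.332483, -4.861706)

1 0.5580 -0.2533 -0.8532
2 0.9960 -1.3325 -4.8617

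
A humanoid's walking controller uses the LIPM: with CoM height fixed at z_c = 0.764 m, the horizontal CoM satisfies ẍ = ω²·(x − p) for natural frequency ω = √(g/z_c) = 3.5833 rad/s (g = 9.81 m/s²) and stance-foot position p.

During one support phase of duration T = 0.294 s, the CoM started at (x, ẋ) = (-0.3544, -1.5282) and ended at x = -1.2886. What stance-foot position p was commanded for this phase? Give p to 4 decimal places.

ωT = 3.5833·0.294 = 1.053490; cosh(ωT) = 1.608180, sinh(ωT) = 1.259462
x(T) = p + (x₀−p)·cosh(ωT) + (ẋ₀/ω)·sinh(ωT) ⇒ p·(1 − cosh) = x(T) − x₀·cosh − (ẋ₀/ω)·sinh
numerator   = -1.2886 − (-0.3544)·1.608180 − (-1.5282/3.5833)·1.259462 = -0.181528
denominator = 1 − 1.608180 = -0.608180
p = -0.181528 / -0.608180 = 0.2985

p = 0.2985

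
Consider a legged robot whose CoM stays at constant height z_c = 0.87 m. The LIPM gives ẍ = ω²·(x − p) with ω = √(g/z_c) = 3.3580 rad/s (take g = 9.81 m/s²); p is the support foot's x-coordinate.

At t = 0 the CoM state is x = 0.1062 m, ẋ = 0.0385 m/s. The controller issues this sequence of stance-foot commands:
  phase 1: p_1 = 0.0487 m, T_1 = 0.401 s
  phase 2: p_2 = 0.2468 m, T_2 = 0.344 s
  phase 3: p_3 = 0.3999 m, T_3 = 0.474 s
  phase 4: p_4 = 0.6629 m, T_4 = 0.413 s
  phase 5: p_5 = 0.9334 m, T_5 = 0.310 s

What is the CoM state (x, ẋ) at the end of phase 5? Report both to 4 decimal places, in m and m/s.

phase 1: p=0.0487, T=0.401, ωT=1.346558, cosh=2.052153, sinh=1.792018; start (x,ẋ)=(0.106200, 0.038500) → end (x,ẋ)=(0.187245, 0.425020)
phase 2: p=0.2468, T=0.344, ωT=1.155152, cosh=1.744758, sinh=1.429748; start (x,ẋ)=(0.187245, 0.425020) → end (x,ẋ)=(0.323852, 0.455625)
phase 3: p=0.3999, T=0.474, ωT=1.591692, cosh=2.557817, sinh=2.354236; start (x,ẋ)=(0.323852, 0.455625) → end (x,ẋ)=(0.524815, 0.564210)
phase 4: p=0.6629, T=0.413, ωT=1.386854, cosh=2.126050, sinh=1.876190; start (x,ẋ)=(0.524815, 0.564210) → end (x,ẋ)=(0.684561, 0.329570)
phase 5: p=0.9334, T=0.310, ωT=1.040980, cosh=1.592550, sinh=1.239441; start (x,ẋ)=(0.684561, 0.329570) → end (x,ẋ)=(0.658757, -0.510820)

x = 0.6588, ẋ = -0.5108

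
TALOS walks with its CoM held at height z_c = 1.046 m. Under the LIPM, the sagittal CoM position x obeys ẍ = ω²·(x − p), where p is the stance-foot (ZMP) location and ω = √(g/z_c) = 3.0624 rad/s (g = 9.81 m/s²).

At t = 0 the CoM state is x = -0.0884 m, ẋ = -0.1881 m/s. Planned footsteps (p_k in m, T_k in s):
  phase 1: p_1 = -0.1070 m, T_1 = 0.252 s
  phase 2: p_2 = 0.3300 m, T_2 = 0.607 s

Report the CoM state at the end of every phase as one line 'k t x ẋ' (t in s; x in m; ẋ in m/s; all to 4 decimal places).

phase 1: p=-0.1070, T=0.252, ωT=0.771725, cosh=1.312855, sinh=0.850640; start (x,ẋ)=(-0.088400, -0.188100) → end (x,ẋ)=(-0.134829, -0.198495)
phase 2: p=0.3300, T=0.607, ωT=1.858877, cosh=3.286187, sinh=3.130339; start (x,ẋ)=(-0.134829, -0.198495) → end (x,ẋ)=(-1.400414, -5.108308)

1 0.2520 -0.1348 -0.1985
2 0.8590 -1.4004 -5.1083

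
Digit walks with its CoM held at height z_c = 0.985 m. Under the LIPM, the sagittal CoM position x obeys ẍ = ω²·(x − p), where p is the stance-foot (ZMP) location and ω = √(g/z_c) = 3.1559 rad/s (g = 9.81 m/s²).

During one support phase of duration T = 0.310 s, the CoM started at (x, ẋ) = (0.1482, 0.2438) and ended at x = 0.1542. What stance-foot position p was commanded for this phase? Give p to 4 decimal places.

p = 0.3069

ωT = 3.1559·0.310 = 0.978329; cosh(ωT) = 1.517973, sinh(ωT) = 1.142034
x(T) = p + (x₀−p)·cosh(ωT) + (ẋ₀/ω)·sinh(ωT) ⇒ p·(1 − cosh) = x(T) − x₀·cosh − (ẋ₀/ω)·sinh
numerator   = 0.1542 − (0.1482)·1.517973 − (0.2438/3.1559)·1.142034 = -0.158988
denominator = 1 − 1.517973 = -0.517973
p = -0.158988 / -0.517973 = 0.3069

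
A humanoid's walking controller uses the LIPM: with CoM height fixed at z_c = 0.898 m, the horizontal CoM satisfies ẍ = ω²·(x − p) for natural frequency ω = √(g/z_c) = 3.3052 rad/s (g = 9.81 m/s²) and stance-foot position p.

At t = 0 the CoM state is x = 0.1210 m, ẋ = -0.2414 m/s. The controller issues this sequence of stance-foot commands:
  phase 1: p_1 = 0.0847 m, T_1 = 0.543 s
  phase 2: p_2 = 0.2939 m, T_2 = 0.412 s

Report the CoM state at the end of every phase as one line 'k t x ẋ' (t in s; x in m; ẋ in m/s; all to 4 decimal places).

phase 1: p=0.0847, T=0.543, ωT=1.794724, cosh=3.091992, sinh=2.925819; start (x,ẋ)=(0.121000, -0.241400) → end (x,ẋ)=(-0.016752, -0.395371)
phase 2: p=0.2939, T=0.412, ωT=1.361742, cosh=2.079601, sinh=1.823387; start (x,ẋ)=(-0.016752, -0.395371) → end (x,ẋ)=(-0.570247, -2.694407)

1 0.5430 -0.0168 -0.3954
2 0.9550 -0.5702 -2.6944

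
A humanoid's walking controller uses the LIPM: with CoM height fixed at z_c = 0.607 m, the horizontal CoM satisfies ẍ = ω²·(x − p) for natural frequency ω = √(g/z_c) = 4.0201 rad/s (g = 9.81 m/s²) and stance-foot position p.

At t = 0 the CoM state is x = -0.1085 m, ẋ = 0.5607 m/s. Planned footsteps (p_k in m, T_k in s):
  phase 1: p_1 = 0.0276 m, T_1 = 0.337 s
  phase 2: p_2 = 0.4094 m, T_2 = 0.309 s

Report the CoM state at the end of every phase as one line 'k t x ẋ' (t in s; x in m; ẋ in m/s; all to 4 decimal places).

1 0.3370 -0.0014 0.1692
2 0.6460 -0.2945 -2.3039

phase 1: p=0.0276, T=0.337, ωT=1.354774, cosh=2.066945, sinh=1.808939; start (x,ẋ)=(-0.108500, 0.560700) → end (x,ẋ)=(-0.001411, 0.169201)
phase 2: p=0.4094, T=0.309, ωT=1.242211, cosh=1.876004, sinh=1.587258; start (x,ẋ)=(-0.001411, 0.169201) → end (x,ẋ)=(-0.294477, -2.303937)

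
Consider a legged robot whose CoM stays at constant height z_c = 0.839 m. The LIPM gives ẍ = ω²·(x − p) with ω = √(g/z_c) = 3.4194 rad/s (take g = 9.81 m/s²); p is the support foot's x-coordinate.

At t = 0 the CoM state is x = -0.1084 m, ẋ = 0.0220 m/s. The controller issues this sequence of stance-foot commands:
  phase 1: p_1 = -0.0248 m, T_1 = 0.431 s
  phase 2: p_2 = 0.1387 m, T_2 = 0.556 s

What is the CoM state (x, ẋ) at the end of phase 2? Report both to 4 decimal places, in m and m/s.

x = -1.5498, ẋ = -5.6795

phase 1: p=-0.0248, T=0.431, ωT=1.473761, cosh=2.297344, sinh=2.068281; start (x,ẋ)=(-0.108400, 0.022000) → end (x,ẋ)=(-0.203551, -0.540701)
phase 2: p=0.1387, T=0.556, ωT=1.901186, cosh=3.421611, sinh=3.272220; start (x,ẋ)=(-0.203551, -0.540701) → end (x,ẋ)=(-1.549777, -5.679524)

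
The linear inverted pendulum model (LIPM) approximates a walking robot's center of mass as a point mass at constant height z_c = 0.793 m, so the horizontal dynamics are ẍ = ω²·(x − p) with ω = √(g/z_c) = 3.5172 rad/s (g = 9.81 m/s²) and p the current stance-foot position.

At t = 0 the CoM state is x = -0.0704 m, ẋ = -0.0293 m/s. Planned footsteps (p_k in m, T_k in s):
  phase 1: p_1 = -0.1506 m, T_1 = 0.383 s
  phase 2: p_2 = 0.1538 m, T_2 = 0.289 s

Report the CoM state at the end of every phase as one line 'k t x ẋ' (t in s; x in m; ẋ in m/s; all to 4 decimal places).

1 0.3830 -0.0009 0.4456
2 0.6720 0.0642 0.0431

phase 1: p=-0.1506, T=0.383, ωT=1.347088, cosh=2.053102, sinh=1.793106; start (x,ẋ)=(-0.070400, -0.029300) → end (x,ẋ)=(-0.000879, 0.445642)
phase 2: p=0.1538, T=0.289, ωT=1.016471, cosh=1.562647, sinh=1.200778; start (x,ẋ)=(-0.000879, 0.445642) → end (x,ẋ)=(0.064235, 0.043116)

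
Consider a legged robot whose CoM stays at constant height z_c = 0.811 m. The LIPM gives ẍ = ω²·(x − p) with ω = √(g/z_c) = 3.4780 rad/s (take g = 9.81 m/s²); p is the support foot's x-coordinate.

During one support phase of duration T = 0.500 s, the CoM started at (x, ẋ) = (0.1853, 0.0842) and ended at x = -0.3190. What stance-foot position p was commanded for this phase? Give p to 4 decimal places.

ωT = 3.4780·0.500 = 1.739000; cosh(ωT) = 2.933672, sinh(ωT) = 2.757976
x(T) = p + (x₀−p)·cosh(ωT) + (ẋ₀/ω)·sinh(ωT) ⇒ p·(1 − cosh) = x(T) − x₀·cosh − (ẋ₀/ω)·sinh
numerator   = -0.3190 − (0.1853)·2.933672 − (0.0842/3.4780)·2.757976 = -0.929378
denominator = 1 − 2.933672 = -1.933672
p = -0.929378 / -1.933672 = 0.4806

p = 0.4806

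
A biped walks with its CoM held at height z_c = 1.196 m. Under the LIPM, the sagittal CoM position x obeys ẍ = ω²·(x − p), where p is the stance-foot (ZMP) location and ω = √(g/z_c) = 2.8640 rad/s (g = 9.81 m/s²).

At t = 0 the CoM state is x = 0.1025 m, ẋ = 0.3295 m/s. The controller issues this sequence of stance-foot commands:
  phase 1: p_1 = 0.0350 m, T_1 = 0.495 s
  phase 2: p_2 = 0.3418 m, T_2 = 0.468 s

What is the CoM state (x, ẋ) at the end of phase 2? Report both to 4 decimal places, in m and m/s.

x = 1.1534, ẋ = 2.5630

phase 1: p=0.0350, T=0.495, ωT=1.417680, cosh=2.184904, sinh=1.942629; start (x,ẋ)=(0.102500, 0.329500) → end (x,ẋ)=(0.405978, 1.095475)
phase 2: p=0.3418, T=0.468, ωT=1.340352, cosh=2.041071, sinh=1.779317; start (x,ẋ)=(0.405978, 1.095475) → end (x,ẋ)=(1.153378, 2.562993)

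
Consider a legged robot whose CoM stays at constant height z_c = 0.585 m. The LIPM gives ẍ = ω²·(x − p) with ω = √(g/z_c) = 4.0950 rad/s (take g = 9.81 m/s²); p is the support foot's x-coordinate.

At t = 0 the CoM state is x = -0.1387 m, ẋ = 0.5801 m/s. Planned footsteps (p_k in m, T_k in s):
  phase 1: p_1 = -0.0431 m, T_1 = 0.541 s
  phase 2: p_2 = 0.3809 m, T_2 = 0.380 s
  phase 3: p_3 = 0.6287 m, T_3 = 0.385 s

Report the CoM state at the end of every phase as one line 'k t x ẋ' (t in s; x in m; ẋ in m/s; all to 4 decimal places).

1 0.5410 0.1550 0.9173
2 0.9210 0.3291 0.1763
3 1.3060 -0.0274 -2.3969

phase 1: p=-0.0431, T=0.541, ωT=2.215395, cosh=4.637069, sinh=4.527959; start (x,ẋ)=(-0.138700, 0.580100) → end (x,ẋ)=(0.155029, 0.917350)
phase 2: p=0.3809, T=0.380, ωT=1.556100, cosh=2.475628, sinh=2.264670; start (x,ẋ)=(0.155029, 0.917350) → end (x,ẋ)=(0.329053, 0.176331)
phase 3: p=0.6287, T=0.385, ωT=1.576575, cosh=2.522519, sinh=2.315837; start (x,ẋ)=(0.329053, 0.176331) → end (x,ẋ)=(-0.027445, -2.396859)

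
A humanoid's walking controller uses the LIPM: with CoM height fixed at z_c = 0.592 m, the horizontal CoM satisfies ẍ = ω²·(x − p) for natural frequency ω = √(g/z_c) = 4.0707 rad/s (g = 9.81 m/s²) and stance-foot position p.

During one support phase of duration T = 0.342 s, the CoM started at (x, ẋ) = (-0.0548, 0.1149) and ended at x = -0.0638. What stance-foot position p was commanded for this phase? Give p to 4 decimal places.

ωT = 4.0707·0.342 = 1.392179; cosh(ωT) = 2.136071, sinh(ωT) = 1.887538
x(T) = p + (x₀−p)·cosh(ωT) + (ẋ₀/ω)·sinh(ωT) ⇒ p·(1 − cosh) = x(T) − x₀·cosh − (ẋ₀/ω)·sinh
numerator   = -0.0638 − (-0.0548)·2.136071 − (0.1149/4.0707)·1.887538 = -0.000021
denominator = 1 − 2.136071 = -1.136071
p = -0.000021 / -1.136071 = 0.0000

p = 0.0000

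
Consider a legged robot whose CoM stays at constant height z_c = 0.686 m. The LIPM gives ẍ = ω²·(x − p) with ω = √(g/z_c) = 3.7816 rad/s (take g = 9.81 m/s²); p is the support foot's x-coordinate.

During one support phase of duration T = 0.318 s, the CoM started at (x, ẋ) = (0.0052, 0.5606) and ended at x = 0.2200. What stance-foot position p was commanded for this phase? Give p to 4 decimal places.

ωT = 3.7816·0.318 = 1.202549; cosh(ωT) = 1.814509, sinh(ωT) = 1.514081
x(T) = p + (x₀−p)·cosh(ωT) + (ẋ₀/ω)·sinh(ωT) ⇒ p·(1 − cosh) = x(T) − x₀·cosh − (ẋ₀/ω)·sinh
numerator   = 0.2200 − (0.0052)·1.814509 − (0.5606/3.7816)·1.514081 = -0.013889
denominator = 1 − 1.814509 = -0.814509
p = -0.013889 / -0.814509 = 0.0171

p = 0.0171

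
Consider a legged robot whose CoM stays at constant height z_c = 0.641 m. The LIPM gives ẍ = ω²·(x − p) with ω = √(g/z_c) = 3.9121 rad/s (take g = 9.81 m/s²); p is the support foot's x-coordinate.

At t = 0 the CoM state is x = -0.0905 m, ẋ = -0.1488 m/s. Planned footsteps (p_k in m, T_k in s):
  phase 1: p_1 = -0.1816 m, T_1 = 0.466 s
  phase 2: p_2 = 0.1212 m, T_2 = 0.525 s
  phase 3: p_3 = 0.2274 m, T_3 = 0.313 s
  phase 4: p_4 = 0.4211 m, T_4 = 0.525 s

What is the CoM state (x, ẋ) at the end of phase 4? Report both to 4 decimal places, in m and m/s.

x = 0.9006, ẋ = 1.9941

phase 1: p=-0.1816, T=0.466, ωT=1.823039, cosh=3.176087, sinh=3.014553; start (x,ẋ)=(-0.090500, -0.148800) → end (x,ẋ)=(-0.006919, 0.601762)
phase 2: p=0.1212, T=0.525, ωT=2.053853, cosh=3.963062, sinh=3.834822; start (x,ẋ)=(-0.006919, 0.601762) → end (x,ẋ)=(0.203329, 0.462744)
phase 3: p=0.2274, T=0.313, ωT=1.224487, cosh=1.848165, sinh=1.554256; start (x,ẋ)=(0.203329, 0.462744) → end (x,ẋ)=(0.366759, 0.708868)
phase 4: p=0.4211, T=0.525, ωT=2.053853, cosh=3.963062, sinh=3.834822; start (x,ẋ)=(0.366759, 0.708868) → end (x,ẋ)=(0.900610, 1.994059)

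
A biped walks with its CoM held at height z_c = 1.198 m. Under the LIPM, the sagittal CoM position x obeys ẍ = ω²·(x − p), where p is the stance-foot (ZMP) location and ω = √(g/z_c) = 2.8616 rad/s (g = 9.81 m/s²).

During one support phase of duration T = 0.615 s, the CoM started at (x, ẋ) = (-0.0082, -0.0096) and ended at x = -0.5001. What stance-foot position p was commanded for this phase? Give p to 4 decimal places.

ωT = 2.8616·0.615 = 1.759884; cosh(ωT) = 2.991914, sinh(ωT) = 2.819849
x(T) = p + (x₀−p)·cosh(ωT) + (ẋ₀/ω)·sinh(ωT) ⇒ p·(1 − cosh) = x(T) − x₀·cosh − (ẋ₀/ω)·sinh
numerator   = -0.5001 − (-0.0082)·2.991914 − (-0.0096/2.8616)·2.819849 = -0.466106
denominator = 1 − 2.991914 = -1.991914
p = -0.466106 / -1.991914 = 0.2340

p = 0.2340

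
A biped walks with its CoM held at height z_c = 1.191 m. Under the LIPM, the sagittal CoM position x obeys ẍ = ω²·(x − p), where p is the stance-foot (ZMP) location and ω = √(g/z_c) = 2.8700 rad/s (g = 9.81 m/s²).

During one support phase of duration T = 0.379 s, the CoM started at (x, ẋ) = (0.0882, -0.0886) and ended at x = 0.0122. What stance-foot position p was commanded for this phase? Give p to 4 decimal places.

p = 0.1425

ωT = 2.8700·0.379 = 1.087730; cosh(ωT) = 1.652255, sinh(ωT) = 1.315275
x(T) = p + (x₀−p)·cosh(ωT) + (ẋ₀/ω)·sinh(ωT) ⇒ p·(1 − cosh) = x(T) − x₀·cosh − (ẋ₀/ω)·sinh
numerator   = 0.0122 − (0.0882)·1.652255 − (-0.0886/2.8700)·1.315275 = -0.092925
denominator = 1 − 1.652255 = -0.652255
p = -0.092925 / -0.652255 = 0.1425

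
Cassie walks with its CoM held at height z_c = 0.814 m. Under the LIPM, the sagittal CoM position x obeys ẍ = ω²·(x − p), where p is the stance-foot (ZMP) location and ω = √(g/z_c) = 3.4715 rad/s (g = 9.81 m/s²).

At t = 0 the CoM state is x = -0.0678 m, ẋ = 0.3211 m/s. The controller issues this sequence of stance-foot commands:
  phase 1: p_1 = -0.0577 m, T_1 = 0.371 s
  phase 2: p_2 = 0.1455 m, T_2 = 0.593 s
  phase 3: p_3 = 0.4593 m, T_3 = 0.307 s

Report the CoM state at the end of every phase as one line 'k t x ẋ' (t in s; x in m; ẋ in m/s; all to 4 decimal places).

1 0.3710 0.0775 0.5676
2 0.9640 0.5049 1.3501
3 1.2710 1.0308 2.3947

phase 1: p=-0.0577, T=0.371, ωT=1.287926, cosh=1.950552, sinh=1.674710; start (x,ẋ)=(-0.067800, 0.321100) → end (x,ẋ)=(0.077503, 0.567603)
phase 2: p=0.1455, T=0.593, ωT=2.058599, cosh=3.981311, sinh=3.853678; start (x,ẋ)=(0.077503, 0.567603) → end (x,ẋ)=(0.504875, 1.350144)
phase 3: p=0.4593, T=0.307, ωT=1.065750, cosh=1.623743, sinh=1.279274; start (x,ẋ)=(0.504875, 1.350144) → end (x,ẋ)=(1.030841, 2.394688)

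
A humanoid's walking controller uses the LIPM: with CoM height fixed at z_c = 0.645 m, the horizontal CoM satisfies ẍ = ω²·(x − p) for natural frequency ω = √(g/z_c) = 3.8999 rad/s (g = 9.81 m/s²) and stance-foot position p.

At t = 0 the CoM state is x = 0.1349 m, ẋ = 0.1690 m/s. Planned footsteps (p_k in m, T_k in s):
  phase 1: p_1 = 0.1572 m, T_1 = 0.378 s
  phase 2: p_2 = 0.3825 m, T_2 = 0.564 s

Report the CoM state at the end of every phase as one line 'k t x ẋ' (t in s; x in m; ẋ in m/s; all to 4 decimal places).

1 0.3780 0.1956 0.2084
2 0.9420 -0.2327 -2.2952

phase 1: p=0.1572, T=0.378, ωT=1.474162, cosh=2.298173, sinh=2.069202; start (x,ẋ)=(0.134900, 0.169000) → end (x,ẋ)=(0.195618, 0.208437)
phase 2: p=0.3825, T=0.564, ωT=2.199544, cosh=4.565875, sinh=4.455021; start (x,ẋ)=(0.195618, 0.208437) → end (x,ẋ)=(-0.232671, -2.295206)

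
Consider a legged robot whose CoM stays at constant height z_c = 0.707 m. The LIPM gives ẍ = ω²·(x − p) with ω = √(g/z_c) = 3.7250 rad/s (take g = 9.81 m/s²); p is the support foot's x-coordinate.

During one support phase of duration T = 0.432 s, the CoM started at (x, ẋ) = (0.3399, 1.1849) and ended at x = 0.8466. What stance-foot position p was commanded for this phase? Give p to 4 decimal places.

p = 0.5003

ωT = 3.7250·0.432 = 1.609200; cosh(ωT) = 2.599429, sinh(ωT) = 2.399381
x(T) = p + (x₀−p)·cosh(ωT) + (ẋ₀/ω)·sinh(ωT) ⇒ p·(1 − cosh) = x(T) − x₀·cosh − (ẋ₀/ω)·sinh
numerator   = 0.8466 − (0.3399)·2.599429 − (1.1849/3.7250)·2.399381 = -0.800175
denominator = 1 − 2.599429 = -1.599429
p = -0.800175 / -1.599429 = 0.5003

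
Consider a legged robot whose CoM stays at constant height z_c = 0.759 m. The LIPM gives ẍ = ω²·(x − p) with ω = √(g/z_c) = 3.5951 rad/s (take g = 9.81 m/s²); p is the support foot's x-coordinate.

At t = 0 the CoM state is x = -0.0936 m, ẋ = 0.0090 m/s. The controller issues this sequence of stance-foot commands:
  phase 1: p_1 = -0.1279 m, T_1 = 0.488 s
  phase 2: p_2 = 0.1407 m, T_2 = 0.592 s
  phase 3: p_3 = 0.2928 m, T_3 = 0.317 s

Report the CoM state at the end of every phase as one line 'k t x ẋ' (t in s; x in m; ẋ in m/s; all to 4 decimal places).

phase 1: p=-0.1279, T=0.488, ωT=1.754409, cosh=2.976520, sinh=2.803510; start (x,ẋ)=(-0.093600, 0.009000) → end (x,ẋ)=(-0.018787, 0.372495)
phase 2: p=0.1407, T=0.592, ωT=2.128299, cosh=4.259803, sinh=4.140764; start (x,ẋ)=(-0.018787, 0.372495) → end (x,ẋ)=(-0.109651, -0.787443)
phase 3: p=0.2928, T=0.317, ωT=1.139647, cosh=1.722798, sinh=1.402866; start (x,ẋ)=(-0.109651, -0.787443) → end (x,ẋ)=(-0.707815, -3.386345)

1 0.4880 -0.0188 0.3725
2 1.0800 -0.1097 -0.7874
3 1.3970 -0.7078 -3.3863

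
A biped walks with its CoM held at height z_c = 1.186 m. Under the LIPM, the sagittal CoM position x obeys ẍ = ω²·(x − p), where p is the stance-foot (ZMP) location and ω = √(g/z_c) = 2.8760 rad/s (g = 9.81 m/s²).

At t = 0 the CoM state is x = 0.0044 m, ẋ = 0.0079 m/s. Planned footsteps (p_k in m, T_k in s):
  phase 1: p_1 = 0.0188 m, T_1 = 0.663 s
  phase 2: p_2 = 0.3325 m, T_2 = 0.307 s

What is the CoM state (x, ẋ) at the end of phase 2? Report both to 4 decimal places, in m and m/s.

phase 1: p=0.0188, T=0.663, ωT=1.906788, cosh=3.439995, sinh=3.291438; start (x,ẋ)=(0.004400, 0.007900) → end (x,ẋ)=(-0.021695, -0.109137)
phase 2: p=0.3325, T=0.307, ωT=0.882932, cosh=1.415774, sinh=1.002205; start (x,ẋ)=(-0.021695, -0.109137) → end (x,ẋ)=(-0.206991, -1.175424)

x = -0.2070, ẋ = -1.1754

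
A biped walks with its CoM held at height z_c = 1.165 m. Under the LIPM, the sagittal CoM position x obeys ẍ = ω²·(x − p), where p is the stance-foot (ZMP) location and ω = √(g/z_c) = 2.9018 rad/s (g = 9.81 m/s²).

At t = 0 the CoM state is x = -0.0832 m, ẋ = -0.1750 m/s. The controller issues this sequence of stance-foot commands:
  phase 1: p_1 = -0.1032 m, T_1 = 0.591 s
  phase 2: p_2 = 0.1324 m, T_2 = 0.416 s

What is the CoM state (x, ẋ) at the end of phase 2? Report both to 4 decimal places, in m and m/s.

phase 1: p=-0.1032, T=0.591, ωT=1.714964, cosh=2.868222, sinh=2.688252; start (x,ẋ)=(-0.083200, -0.175000) → end (x,ẋ)=(-0.207957, -0.345924)
phase 2: p=0.1324, T=0.416, ωT=1.207149, cosh=1.821493, sinh=1.522444; start (x,ẋ)=(-0.207957, -0.345924) → end (x,ẋ)=(-0.669048, -2.133736)

x = -0.6690, ẋ = -2.1337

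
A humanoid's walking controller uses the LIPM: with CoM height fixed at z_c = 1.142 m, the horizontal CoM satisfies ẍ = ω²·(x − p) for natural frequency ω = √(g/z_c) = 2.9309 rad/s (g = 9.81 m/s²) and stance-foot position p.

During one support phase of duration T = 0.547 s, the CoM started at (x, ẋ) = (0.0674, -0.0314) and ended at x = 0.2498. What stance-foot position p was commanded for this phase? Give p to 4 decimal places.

p = -0.0638

ωT = 2.9309·0.547 = 1.603202; cosh(ωT) = 2.585085, sinh(ωT) = 2.383834
x(T) = p + (x₀−p)·cosh(ωT) + (ẋ₀/ω)·sinh(ωT) ⇒ p·(1 − cosh) = x(T) − x₀·cosh − (ẋ₀/ω)·sinh
numerator   = 0.2498 − (0.0674)·2.585085 − (-0.0314/2.9309)·2.383834 = 0.101104
denominator = 1 − 2.585085 = -1.585085
p = 0.101104 / -1.585085 = -0.0638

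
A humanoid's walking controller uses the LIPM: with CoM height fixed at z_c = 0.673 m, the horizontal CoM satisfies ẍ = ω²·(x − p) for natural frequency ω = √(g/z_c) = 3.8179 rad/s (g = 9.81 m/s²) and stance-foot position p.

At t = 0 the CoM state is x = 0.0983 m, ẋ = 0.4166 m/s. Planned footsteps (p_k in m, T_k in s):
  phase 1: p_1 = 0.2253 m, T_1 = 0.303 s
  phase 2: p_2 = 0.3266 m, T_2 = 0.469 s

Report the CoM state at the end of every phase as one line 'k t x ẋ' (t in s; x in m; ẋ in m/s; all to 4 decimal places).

1 0.3030 0.1597 0.0332
2 0.7720 -0.1620 -1.7535

phase 1: p=0.2253, T=0.303, ωT=1.156824, cosh=1.747150, sinh=1.432667; start (x,ẋ)=(0.098300, 0.416600) → end (x,ẋ)=(0.159741, 0.033201)
phase 2: p=0.3266, T=0.469, ωT=1.790595, cosh=3.079939, sinh=2.913079; start (x,ẋ)=(0.159741, 0.033201) → end (x,ẋ)=(-0.161983, -1.753522)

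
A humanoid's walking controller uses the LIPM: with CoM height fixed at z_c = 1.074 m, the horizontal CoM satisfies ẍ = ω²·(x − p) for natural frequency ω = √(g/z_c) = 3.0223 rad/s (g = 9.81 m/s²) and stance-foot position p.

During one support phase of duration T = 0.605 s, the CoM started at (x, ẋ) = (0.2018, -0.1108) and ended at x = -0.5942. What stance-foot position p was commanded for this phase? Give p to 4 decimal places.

p = 0.5141

ωT = 3.0223·0.605 = 1.828491; cosh(ωT) = 3.192573, sinh(ωT) = 3.031917
x(T) = p + (x₀−p)·cosh(ωT) + (ẋ₀/ω)·sinh(ωT) ⇒ p·(1 − cosh) = x(T) − x₀·cosh − (ẋ₀/ω)·sinh
numerator   = -0.5942 − (0.2018)·3.192573 − (-0.1108/3.0223)·3.031917 = -1.127309
denominator = 1 − 3.192573 = -2.192573
p = -1.127309 / -2.192573 = 0.5141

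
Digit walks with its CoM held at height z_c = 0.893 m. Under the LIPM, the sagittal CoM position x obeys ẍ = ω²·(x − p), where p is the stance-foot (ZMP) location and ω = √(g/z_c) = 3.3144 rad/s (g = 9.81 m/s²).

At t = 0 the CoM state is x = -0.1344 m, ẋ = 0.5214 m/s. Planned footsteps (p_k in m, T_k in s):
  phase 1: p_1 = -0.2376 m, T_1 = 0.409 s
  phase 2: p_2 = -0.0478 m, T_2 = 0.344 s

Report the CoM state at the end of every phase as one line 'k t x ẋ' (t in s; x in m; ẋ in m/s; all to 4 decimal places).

phase 1: p=-0.2376, T=0.409, ωT=1.355590, cosh=2.068421, sinh=1.810626; start (x,ẋ)=(-0.134400, 0.521400) → end (x,ẋ)=(0.260697, 1.697792)
phase 2: p=-0.0478, T=0.344, ωT=1.140154, cosh=1.723509, sinh=1.403739; start (x,ẋ)=(0.260697, 1.697792) → end (x,ẋ)=(1.202959, 4.361460)

1 0.4090 0.2607 1.6978
2 0.7530 1.2030 4.3615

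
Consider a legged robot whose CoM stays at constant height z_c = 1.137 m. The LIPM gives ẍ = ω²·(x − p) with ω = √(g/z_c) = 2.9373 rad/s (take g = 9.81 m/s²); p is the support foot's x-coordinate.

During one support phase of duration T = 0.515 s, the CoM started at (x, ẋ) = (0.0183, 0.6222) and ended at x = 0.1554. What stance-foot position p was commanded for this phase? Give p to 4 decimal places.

p = 0.2505

ωT = 2.9373·0.515 = 1.512710; cosh(ωT) = 2.379662, sinh(ωT) = 2.159350
x(T) = p + (x₀−p)·cosh(ωT) + (ẋ₀/ω)·sinh(ωT) ⇒ p·(1 − cosh) = x(T) − x₀·cosh − (ẋ₀/ω)·sinh
numerator   = 0.1554 − (0.0183)·2.379662 − (0.6222/2.9373)·2.159350 = -0.345557
denominator = 1 − 2.379662 = -1.379662
p = -0.345557 / -1.379662 = 0.2505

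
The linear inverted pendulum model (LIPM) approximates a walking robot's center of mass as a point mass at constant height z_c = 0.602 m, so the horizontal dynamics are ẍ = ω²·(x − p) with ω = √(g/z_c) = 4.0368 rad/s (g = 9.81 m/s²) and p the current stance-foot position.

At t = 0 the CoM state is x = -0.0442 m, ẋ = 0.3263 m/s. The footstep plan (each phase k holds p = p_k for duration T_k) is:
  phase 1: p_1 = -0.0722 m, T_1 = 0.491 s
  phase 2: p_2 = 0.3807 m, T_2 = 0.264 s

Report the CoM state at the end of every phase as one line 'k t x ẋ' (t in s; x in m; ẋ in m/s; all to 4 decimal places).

1 0.4910 0.3191 1.6090
2 0.7550 0.7905 2.2944

phase 1: p=-0.0722, T=0.491, ωT=1.982069, cosh=3.697763, sinh=3.559979; start (x,ẋ)=(-0.044200, 0.326300) → end (x,ẋ)=(0.319095, 1.608966)
phase 2: p=0.3807, T=0.264, ωT=1.065715, cosh=1.623698, sinh=1.279217; start (x,ẋ)=(0.319095, 1.608966) → end (x,ẋ)=(0.790536, 2.294352)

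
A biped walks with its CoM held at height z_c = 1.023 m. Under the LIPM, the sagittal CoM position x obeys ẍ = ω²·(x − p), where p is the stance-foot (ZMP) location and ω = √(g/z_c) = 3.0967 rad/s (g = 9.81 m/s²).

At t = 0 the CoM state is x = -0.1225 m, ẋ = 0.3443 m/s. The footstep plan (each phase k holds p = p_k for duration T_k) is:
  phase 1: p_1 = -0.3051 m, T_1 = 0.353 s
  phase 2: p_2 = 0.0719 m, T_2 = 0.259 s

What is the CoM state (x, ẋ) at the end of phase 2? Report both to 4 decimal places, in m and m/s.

x = 0.5497, ẋ = 1.9700

phase 1: p=-0.3051, T=0.353, ωT=1.093135, cosh=1.659389, sinh=1.324225; start (x,ẋ)=(-0.122500, 0.344300) → end (x,ẋ)=(0.145135, 1.320120)
phase 2: p=0.0719, T=0.259, ωT=0.802045, cosh=1.339254, sinh=0.890843; start (x,ẋ)=(0.145135, 1.320120) → end (x,ẋ)=(0.549747, 1.970009)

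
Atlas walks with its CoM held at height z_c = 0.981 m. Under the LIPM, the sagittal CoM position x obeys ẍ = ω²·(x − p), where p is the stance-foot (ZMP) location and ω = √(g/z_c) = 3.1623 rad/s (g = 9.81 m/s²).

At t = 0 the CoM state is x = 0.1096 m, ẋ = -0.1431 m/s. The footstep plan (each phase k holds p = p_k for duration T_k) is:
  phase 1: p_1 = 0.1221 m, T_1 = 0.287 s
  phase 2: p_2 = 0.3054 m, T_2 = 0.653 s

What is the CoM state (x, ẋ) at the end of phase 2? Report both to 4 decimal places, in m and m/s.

phase 1: p=0.1221, T=0.287, ωT=0.907580, cosh=1.440909, sinh=1.037409; start (x,ẋ)=(0.109600, -0.143100) → end (x,ẋ)=(0.057144, -0.247202)
phase 2: p=0.3054, T=0.653, ωT=2.064982, cosh=4.005988, sinh=3.879167; start (x,ẋ)=(0.057144, -0.247202) → end (x,ẋ)=(-0.992351, -4.035666)

x = -0.9924, ẋ = -4.0357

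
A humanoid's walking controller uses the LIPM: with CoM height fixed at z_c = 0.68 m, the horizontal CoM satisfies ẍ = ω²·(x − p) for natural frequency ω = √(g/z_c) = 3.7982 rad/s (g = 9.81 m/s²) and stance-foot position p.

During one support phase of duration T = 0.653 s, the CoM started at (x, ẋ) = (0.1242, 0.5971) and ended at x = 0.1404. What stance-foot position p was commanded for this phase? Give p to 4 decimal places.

ωT = 3.7982·0.653 = 2.480225; cosh(ωT) = 6.013836, sinh(ωT) = 5.930111
x(T) = p + (x₀−p)·cosh(ωT) + (ẋ₀/ω)·sinh(ωT) ⇒ p·(1 − cosh) = x(T) − x₀·cosh − (ẋ₀/ω)·sinh
numerator   = 0.1404 − (0.1242)·6.013836 − (0.5971/3.7982)·5.930111 = -1.538768
denominator = 1 − 6.013836 = -5.013836
p = -1.538768 / -5.013836 = 0.3069

p = 0.3069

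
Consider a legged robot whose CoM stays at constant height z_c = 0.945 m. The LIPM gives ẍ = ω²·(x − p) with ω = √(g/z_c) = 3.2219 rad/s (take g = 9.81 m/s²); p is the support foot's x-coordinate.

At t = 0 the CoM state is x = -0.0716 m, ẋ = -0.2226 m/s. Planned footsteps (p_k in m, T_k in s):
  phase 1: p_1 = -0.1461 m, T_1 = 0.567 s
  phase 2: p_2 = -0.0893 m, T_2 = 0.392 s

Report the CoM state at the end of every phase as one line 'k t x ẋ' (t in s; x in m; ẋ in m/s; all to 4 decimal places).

1 0.5670 -0.1177 0.0169
2 0.9590 -0.1350 -0.1167

phase 1: p=-0.1461, T=0.567, ωT=1.826817, cosh=3.187501, sinh=3.026576; start (x,ẋ)=(-0.071600, -0.222600) → end (x,ẋ)=(-0.117736, 0.016936)
phase 2: p=-0.0893, T=0.392, ωT=1.262985, cosh=1.909384, sinh=1.626576; start (x,ẋ)=(-0.117736, 0.016936) → end (x,ẋ)=(-0.135046, -0.116688)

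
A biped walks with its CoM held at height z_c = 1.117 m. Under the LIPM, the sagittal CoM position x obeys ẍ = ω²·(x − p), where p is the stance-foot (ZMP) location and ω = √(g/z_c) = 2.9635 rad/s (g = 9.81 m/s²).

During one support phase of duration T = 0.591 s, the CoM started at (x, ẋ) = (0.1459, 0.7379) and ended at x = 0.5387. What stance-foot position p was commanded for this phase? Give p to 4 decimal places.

ωT = 2.9635·0.591 = 1.751428; cosh(ωT) = 2.968177, sinh(ωT) = 2.794652
x(T) = p + (x₀−p)·cosh(ωT) + (ẋ₀/ω)·sinh(ωT) ⇒ p·(1 − cosh) = x(T) − x₀·cosh − (ẋ₀/ω)·sinh
numerator   = 0.5387 − (0.1459)·2.968177 − (0.7379/2.9635)·2.794652 = -0.590214
denominator = 1 − 2.968177 = -1.968177
p = -0.590214 / -1.968177 = 0.2999

p = 0.2999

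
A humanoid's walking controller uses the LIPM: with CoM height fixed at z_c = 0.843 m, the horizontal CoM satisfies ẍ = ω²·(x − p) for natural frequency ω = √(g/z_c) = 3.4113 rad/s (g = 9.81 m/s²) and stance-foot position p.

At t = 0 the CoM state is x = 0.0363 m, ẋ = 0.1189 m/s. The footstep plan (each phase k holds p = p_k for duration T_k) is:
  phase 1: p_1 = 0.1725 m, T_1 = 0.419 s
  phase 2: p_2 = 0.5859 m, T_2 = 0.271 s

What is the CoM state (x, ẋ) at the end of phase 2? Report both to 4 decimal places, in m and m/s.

phase 1: p=0.1725, T=0.419, ωT=1.429335, cosh=2.207694, sinh=1.968226; start (x,ẋ)=(0.036300, 0.118900) → end (x,ẋ)=(-0.059586, -0.651980)
phase 2: p=0.5859, T=0.271, ωT=0.924462, cosh=1.458629, sinh=1.061884; start (x,ẋ)=(-0.059586, -0.651980) → end (x,ẋ)=(-0.558576, -3.289209)

x = -0.5586, ẋ = -3.2892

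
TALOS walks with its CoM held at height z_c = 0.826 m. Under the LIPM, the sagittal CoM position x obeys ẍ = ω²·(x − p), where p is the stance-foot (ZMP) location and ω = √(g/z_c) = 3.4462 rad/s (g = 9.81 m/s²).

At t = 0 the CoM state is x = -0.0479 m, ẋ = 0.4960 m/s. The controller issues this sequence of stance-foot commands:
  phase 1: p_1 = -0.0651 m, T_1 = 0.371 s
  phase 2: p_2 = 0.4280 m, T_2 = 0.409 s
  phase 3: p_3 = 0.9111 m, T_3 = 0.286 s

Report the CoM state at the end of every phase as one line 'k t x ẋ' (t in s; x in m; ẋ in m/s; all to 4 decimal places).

1 0.3710 0.2066 1.0579
2 0.7800 0.5386 0.8260
3 1.0660 0.6190 -0.2194

phase 1: p=-0.0651, T=0.371, ωT=1.278540, cosh=1.934918, sinh=1.656475; start (x,ẋ)=(-0.047900, 0.496000) → end (x,ẋ)=(0.206591, 1.057906)
phase 2: p=0.4280, T=0.409, ωT=1.409496, cosh=2.169079, sinh=1.924812; start (x,ẋ)=(0.206591, 1.057906) → end (x,ẋ)=(0.538622, 0.826016)
phase 3: p=0.9111, T=0.286, ωT=0.985613, cosh=1.526332, sinh=1.153122; start (x,ẋ)=(0.538622, 0.826016) → end (x,ẋ)=(0.618965, -0.219413)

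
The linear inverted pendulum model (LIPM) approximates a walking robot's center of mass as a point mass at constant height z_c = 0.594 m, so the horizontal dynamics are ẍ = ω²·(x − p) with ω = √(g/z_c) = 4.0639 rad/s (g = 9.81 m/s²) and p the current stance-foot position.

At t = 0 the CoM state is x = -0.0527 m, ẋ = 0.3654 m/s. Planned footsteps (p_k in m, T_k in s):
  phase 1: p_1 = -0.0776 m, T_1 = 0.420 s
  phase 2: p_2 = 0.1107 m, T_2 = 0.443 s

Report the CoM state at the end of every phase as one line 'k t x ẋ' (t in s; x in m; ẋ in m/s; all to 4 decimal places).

1 0.4200 0.2329 1.3098
2 0.8630 1.4391 5.5329

phase 1: p=-0.0776, T=0.420, ωT=1.706838, cosh=2.846473, sinh=2.665034; start (x,ẋ)=(-0.052700, 0.365400) → end (x,ẋ)=(0.232900, 1.309779)
phase 2: p=0.1107, T=0.443, ωT=1.800308, cosh=3.108379, sinh=2.943131; start (x,ẋ)=(0.232900, 1.309779) → end (x,ẋ)=(1.439103, 5.532873)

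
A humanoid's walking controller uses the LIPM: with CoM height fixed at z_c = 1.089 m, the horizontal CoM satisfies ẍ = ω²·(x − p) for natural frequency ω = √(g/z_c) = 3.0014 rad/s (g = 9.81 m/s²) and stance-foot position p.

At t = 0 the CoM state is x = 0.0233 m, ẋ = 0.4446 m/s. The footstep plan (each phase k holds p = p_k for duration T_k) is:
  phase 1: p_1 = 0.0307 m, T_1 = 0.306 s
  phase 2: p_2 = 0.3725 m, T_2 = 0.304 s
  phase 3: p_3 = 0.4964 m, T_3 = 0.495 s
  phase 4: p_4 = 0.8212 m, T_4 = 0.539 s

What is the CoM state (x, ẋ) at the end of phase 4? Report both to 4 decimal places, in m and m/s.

x = -1.1171, ẋ = -5.5858

phase 1: p=0.0307, T=0.306, ωT=0.918428, cosh=1.452248, sinh=1.053102; start (x,ẋ)=(0.023300, 0.444600) → end (x,ẋ)=(0.175950, 0.622280)
phase 2: p=0.3725, T=0.304, ωT=0.912426, cosh=1.445952, sinh=1.044403; start (x,ẋ)=(0.175950, 0.622280) → end (x,ẋ)=(0.304834, 0.283668)
phase 3: p=0.4964, T=0.495, ωT=1.485693, cosh=2.322186, sinh=2.095840; start (x,ẋ)=(0.304834, 0.283668) → end (x,ẋ)=(0.249631, -0.546306)
phase 4: p=0.8212, T=0.539, ωT=1.617755, cosh=2.620050, sinh=2.421707; start (x,ẋ)=(0.249631, -0.546306) → end (x,ẋ)=(-1.117132, -5.585805)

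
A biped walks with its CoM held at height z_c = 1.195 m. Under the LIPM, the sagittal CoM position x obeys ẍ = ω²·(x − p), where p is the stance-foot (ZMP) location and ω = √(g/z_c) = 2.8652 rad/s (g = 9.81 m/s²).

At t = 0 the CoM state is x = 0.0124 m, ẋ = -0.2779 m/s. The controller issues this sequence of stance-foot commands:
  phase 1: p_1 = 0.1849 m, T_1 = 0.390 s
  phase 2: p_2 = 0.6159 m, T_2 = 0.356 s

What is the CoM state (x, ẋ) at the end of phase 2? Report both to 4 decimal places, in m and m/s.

x = -1.2062, ẋ = -4.7499

phase 1: p=0.1849, T=0.390, ωT=1.117428, cosh=1.692051, sinh=1.364931; start (x,ẋ)=(0.012400, -0.277900) → end (x,ẋ)=(-0.239365, -1.144834)
phase 2: p=0.6159, T=0.356, ωT=1.020011, cosh=1.566908, sinh=1.206317; start (x,ẋ)=(-0.239365, -1.144834) → end (x,ẋ)=(-1.206225, -4.749938)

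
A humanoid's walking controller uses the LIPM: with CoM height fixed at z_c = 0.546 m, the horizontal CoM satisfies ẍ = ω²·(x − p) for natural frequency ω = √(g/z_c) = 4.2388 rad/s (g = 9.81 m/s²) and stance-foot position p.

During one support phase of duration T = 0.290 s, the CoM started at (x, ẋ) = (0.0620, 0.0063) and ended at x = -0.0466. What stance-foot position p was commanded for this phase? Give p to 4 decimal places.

p = 0.1916

ωT = 4.2388·0.290 = 1.229252; cosh(ωT) = 1.855591, sinh(ωT) = 1.563080
x(T) = p + (x₀−p)·cosh(ωT) + (ẋ₀/ω)·sinh(ωT) ⇒ p·(1 − cosh) = x(T) − x₀·cosh − (ẋ₀/ω)·sinh
numerator   = -0.0466 − (0.0620)·1.855591 − (0.0063/4.2388)·1.563080 = -0.163970
denominator = 1 − 1.855591 = -0.855591
p = -0.163970 / -0.855591 = 0.1916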